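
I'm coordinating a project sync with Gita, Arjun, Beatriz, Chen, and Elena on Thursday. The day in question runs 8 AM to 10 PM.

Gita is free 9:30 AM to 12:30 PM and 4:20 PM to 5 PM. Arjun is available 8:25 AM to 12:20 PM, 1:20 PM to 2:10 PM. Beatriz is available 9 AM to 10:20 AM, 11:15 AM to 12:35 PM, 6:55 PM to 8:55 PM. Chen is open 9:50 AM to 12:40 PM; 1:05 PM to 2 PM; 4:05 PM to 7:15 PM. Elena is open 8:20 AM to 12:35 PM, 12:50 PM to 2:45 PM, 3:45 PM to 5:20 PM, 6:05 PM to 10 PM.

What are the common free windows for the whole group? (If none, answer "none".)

09:50-10:20, 11:15-12:20

Gita ∩ Arjun: 09:30-12:20.
Gita ∩ Arjun ∩ Beatriz: 09:30-10:20, 11:15-12:20.
Gita ∩ Arjun ∩ Beatriz ∩ Chen: 09:50-10:20, 11:15-12:20.
Gita ∩ Arjun ∩ Beatriz ∩ Chen ∩ Elena: 09:50-10:20, 11:15-12:20.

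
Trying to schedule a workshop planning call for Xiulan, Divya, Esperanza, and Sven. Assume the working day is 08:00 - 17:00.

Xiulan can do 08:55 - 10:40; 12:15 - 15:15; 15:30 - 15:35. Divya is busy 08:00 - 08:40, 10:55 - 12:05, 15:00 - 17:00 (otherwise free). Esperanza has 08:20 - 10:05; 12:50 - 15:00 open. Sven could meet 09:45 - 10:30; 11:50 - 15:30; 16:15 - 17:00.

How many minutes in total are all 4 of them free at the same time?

Xiulan free: 08:55-10:40, 12:15-15:15, 15:30-15:35.
Divya free: 08:40-10:55, 12:05-15:00 (invert busy blocks within the working day).
Esperanza free: 08:20-10:05, 12:50-15:00.
Sven free: 09:45-10:30, 11:50-15:30, 16:15-17:00.
Xiulan ∩ Divya: 08:55-10:40, 12:15-15:00.
Xiulan ∩ Divya ∩ Esperanza: 08:55-10:05, 12:50-15:00.
Xiulan ∩ Divya ∩ Esperanza ∩ Sven: 09:45-10:05, 12:50-15:00.
Summing the common windows: 20 + 130 = 150 minutes.

150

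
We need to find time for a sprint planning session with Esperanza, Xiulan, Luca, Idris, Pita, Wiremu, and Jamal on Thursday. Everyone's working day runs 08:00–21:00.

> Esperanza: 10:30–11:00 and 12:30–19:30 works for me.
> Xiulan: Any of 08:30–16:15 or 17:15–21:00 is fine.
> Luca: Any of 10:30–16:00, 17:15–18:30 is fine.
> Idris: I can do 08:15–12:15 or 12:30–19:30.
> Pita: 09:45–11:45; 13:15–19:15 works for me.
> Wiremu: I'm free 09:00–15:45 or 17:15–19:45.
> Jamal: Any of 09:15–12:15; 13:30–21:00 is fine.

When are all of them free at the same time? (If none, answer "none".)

Esperanza ∩ Xiulan: 10:30-11:00, 12:30-16:15, 17:15-19:30.
Esperanza ∩ Xiulan ∩ Luca: 10:30-11:00, 12:30-16:00, 17:15-18:30.
Esperanza ∩ Xiulan ∩ Luca ∩ Idris: 10:30-11:00, 12:30-16:00, 17:15-18:30.
Esperanza ∩ Xiulan ∩ Luca ∩ Idris ∩ Pita: 10:30-11:00, 13:15-16:00, 17:15-18:30.
Esperanza ∩ Xiulan ∩ Luca ∩ Idris ∩ Pita ∩ Wiremu: 10:30-11:00, 13:15-15:45, 17:15-18:30.
Esperanza ∩ Xiulan ∩ Luca ∩ Idris ∩ Pita ∩ Wiremu ∩ Jamal: 10:30-11:00, 13:30-15:45, 17:15-18:30.

10:30-11:00, 13:30-15:45, 17:15-18:30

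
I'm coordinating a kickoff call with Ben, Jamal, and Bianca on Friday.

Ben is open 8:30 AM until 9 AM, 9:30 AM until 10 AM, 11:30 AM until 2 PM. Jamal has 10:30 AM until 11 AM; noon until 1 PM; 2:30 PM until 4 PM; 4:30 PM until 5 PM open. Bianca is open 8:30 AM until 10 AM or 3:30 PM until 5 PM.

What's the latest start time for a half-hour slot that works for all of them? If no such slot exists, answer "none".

none

Ben ∩ Jamal: 12:00-13:00.
Ben ∩ Jamal ∩ Bianca: ∅.
There is no time when everyone is free.
No common window is at least 30 minutes long.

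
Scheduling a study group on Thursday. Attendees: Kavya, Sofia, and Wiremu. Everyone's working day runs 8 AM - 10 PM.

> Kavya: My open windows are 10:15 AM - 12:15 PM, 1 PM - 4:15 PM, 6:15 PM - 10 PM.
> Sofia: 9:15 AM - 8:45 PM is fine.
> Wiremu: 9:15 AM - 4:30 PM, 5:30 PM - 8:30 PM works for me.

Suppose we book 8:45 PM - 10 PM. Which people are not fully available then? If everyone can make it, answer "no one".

Sofia, Wiremu

Kavya: free for 20:45-22:00. Sofia: not fully free for 20:45-22:00. Wiremu: not fully free for 20:45-22:00.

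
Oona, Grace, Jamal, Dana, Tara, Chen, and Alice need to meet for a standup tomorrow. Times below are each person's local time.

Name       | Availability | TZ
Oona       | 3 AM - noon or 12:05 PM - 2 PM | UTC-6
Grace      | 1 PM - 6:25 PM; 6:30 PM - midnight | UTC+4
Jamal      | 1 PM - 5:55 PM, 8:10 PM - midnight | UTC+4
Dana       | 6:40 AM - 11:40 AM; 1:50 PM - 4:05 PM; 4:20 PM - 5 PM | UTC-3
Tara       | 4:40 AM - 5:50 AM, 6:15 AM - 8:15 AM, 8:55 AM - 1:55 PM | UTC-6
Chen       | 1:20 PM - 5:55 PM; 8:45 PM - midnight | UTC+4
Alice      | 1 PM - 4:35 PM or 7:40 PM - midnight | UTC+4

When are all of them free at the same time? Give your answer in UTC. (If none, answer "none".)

Oona in UTC: 09:00-18:00, 18:05-20:00 (add 6h to convert from UTC-6).
Grace in UTC: 09:00-14:25, 14:30-20:00 (subtract 4h to convert from UTC+4).
Jamal in UTC: 09:00-13:55, 16:10-20:00 (subtract 4h to convert from UTC+4).
Dana in UTC: 09:40-14:40, 16:50-19:05, 19:20-20:00 (add 3h to convert from UTC-3).
Tara in UTC: 10:40-11:50, 12:15-14:15, 14:55-19:55 (add 6h to convert from UTC-6).
Chen in UTC: 09:20-13:55, 16:45-20:00 (subtract 4h to convert from UTC+4).
Alice in UTC: 09:00-12:35, 15:40-20:00 (subtract 4h to convert from UTC+4).
Oona ∩ Grace: 09:00-14:25, 14:30-18:00, 18:05-20:00.
Oona ∩ Grace ∩ Jamal: 09:00-13:55, 16:10-18:00, 18:05-20:00.
Oona ∩ Grace ∩ Jamal ∩ Dana: 09:40-13:55, 16:50-18:00, 18:05-19:05, 19:20-20:00.
Oona ∩ Grace ∩ Jamal ∩ Dana ∩ Tara: 10:40-11:50, 12:15-13:55, 16:50-18:00, 18:05-19:05, 19:20-19:55.
Oona ∩ Grace ∩ Jamal ∩ Dana ∩ Tara ∩ Chen: 10:40-11:50, 12:15-13:55, 16:50-18:00, 18:05-19:05, 19:20-19:55.
Oona ∩ Grace ∩ Jamal ∩ Dana ∩ Tara ∩ Chen ∩ Alice: 10:40-11:50, 12:15-12:35, 16:50-18:00, 18:05-19:05, 19:20-19:55.
Those are the intersection windows.

10:40-11:50, 12:15-12:35, 16:50-18:00, 18:05-19:05, 19:20-19:55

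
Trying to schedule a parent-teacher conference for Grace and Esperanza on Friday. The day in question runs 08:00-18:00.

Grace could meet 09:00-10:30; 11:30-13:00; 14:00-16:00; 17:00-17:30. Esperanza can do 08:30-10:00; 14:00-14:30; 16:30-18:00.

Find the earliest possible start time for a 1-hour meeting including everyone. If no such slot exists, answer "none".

Grace ∩ Esperanza: 09:00-10:00, 14:00-14:30, 17:00-17:30.
The first common window of at least 60 minutes is 09:00-10:00, so the earliest start is 09:00.

09:00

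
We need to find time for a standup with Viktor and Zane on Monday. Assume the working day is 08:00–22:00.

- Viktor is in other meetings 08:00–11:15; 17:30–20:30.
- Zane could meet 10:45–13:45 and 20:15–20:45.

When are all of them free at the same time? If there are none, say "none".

11:15-13:45, 20:30-20:45

Viktor free: 11:15-17:30, 20:30-22:00 (invert busy blocks within the working day).
Zane free: 10:45-13:45, 20:15-20:45.
Viktor ∩ Zane: 11:15-13:45, 20:30-20:45.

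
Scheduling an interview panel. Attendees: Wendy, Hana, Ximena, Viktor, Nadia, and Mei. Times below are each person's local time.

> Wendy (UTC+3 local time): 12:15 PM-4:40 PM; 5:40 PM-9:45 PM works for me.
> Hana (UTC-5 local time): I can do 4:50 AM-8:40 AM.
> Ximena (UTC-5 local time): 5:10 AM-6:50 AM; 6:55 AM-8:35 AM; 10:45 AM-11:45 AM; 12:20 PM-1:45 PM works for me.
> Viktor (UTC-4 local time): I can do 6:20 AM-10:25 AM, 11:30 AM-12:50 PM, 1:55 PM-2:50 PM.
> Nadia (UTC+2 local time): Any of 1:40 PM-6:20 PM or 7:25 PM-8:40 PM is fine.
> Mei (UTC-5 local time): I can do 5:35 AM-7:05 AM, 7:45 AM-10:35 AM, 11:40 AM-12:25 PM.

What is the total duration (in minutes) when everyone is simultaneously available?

70

Wendy in UTC: 09:15-13:40, 14:40-18:45 (subtract 3h to convert from UTC+3).
Hana in UTC: 09:50-13:40 (add 5h to convert from UTC-5).
Ximena in UTC: 10:10-11:50, 11:55-13:35, 15:45-16:45, 17:20-18:45 (add 5h to convert from UTC-5).
Viktor in UTC: 10:20-14:25, 15:30-16:50, 17:55-18:50 (add 4h to convert from UTC-4).
Nadia in UTC: 11:40-16:20, 17:25-18:40 (subtract 2h to convert from UTC+2).
Mei in UTC: 10:35-12:05, 12:45-15:35, 16:40-17:25 (add 5h to convert from UTC-5).
Wendy ∩ Hana: 09:50-13:40.
Wendy ∩ Hana ∩ Ximena: 10:10-11:50, 11:55-13:35.
Wendy ∩ Hana ∩ Ximena ∩ Viktor: 10:20-11:50, 11:55-13:35.
Wendy ∩ Hana ∩ Ximena ∩ Viktor ∩ Nadia: 11:40-11:50, 11:55-13:35.
Wendy ∩ Hana ∩ Ximena ∩ Viktor ∩ Nadia ∩ Mei: 11:40-11:50, 11:55-12:05, 12:45-13:35.
Summing the common windows: 10 + 10 + 50 = 70 minutes.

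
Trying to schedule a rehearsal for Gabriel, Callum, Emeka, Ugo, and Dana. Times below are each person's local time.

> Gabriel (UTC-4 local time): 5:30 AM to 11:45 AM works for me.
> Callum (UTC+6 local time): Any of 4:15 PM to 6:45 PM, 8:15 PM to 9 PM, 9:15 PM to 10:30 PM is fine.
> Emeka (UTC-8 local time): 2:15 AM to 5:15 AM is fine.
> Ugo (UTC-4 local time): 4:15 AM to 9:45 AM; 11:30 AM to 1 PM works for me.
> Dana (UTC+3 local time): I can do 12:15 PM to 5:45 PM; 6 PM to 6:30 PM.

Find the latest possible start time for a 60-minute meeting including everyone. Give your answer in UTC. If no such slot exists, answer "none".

Gabriel in UTC: 09:30-15:45 (add 4h to convert from UTC-4).
Callum in UTC: 10:15-12:45, 14:15-15:00, 15:15-16:30 (subtract 6h to convert from UTC+6).
Emeka in UTC: 10:15-13:15 (add 8h to convert from UTC-8).
Ugo in UTC: 08:15-13:45, 15:30-17:00 (add 4h to convert from UTC-4).
Dana in UTC: 09:15-14:45, 15:00-15:30 (subtract 3h to convert from UTC+3).
Gabriel ∩ Callum: 10:15-12:45, 14:15-15:00, 15:15-15:45.
Gabriel ∩ Callum ∩ Emeka: 10:15-12:45.
Gabriel ∩ Callum ∩ Emeka ∩ Ugo: 10:15-12:45.
Gabriel ∩ Callum ∩ Emeka ∩ Ugo ∩ Dana: 10:15-12:45.
The last common window of at least 60 minutes is 10:15-12:45; a 60-minute meeting can start as late as 11:45 and still end by 12:45.

11:45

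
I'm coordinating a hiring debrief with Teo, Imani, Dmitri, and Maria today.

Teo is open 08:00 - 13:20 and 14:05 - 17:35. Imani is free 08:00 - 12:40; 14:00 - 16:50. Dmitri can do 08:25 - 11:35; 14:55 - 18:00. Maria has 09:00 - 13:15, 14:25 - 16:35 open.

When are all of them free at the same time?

Teo ∩ Imani: 08:00-12:40, 14:05-16:50.
Teo ∩ Imani ∩ Dmitri: 08:25-11:35, 14:55-16:50.
Teo ∩ Imani ∩ Dmitri ∩ Maria: 09:00-11:35, 14:55-16:35.

09:00-11:35, 14:55-16:35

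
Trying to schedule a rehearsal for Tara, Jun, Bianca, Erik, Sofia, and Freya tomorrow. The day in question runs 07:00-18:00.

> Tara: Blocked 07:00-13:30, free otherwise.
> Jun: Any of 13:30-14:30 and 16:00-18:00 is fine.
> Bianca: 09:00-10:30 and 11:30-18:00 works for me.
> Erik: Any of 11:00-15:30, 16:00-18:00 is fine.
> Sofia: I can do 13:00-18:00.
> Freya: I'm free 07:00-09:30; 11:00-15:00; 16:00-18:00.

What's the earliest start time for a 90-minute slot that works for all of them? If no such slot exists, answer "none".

Tara free: 13:30-18:00 (invert busy blocks within the working day).
Jun free: 13:30-14:30, 16:00-18:00.
Bianca free: 09:00-10:30, 11:30-18:00.
Erik free: 11:00-15:30, 16:00-18:00.
Sofia free: 13:00-18:00.
Freya free: 07:00-09:30, 11:00-15:00, 16:00-18:00.
Tara ∩ Jun: 13:30-14:30, 16:00-18:00.
Tara ∩ Jun ∩ Bianca: 13:30-14:30, 16:00-18:00.
Tara ∩ Jun ∩ Bianca ∩ Erik: 13:30-14:30, 16:00-18:00.
Tara ∩ Jun ∩ Bianca ∩ Erik ∩ Sofia: 13:30-14:30, 16:00-18:00.
Tara ∩ Jun ∩ Bianca ∩ Erik ∩ Sofia ∩ Freya: 13:30-14:30, 16:00-18:00.
So the common availability across everyone is 13:30-14:30, 16:00-18:00.
The first common window of at least 90 minutes is 16:00-18:00, so the earliest start is 16:00.

16:00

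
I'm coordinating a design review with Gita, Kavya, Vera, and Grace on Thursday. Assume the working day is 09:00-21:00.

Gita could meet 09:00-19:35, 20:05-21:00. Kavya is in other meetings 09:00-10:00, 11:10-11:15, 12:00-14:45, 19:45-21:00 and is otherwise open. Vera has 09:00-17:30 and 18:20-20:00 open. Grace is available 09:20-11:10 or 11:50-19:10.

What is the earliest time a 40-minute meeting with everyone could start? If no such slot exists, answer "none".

10:00

Gita free: 09:00-19:35, 20:05-21:00.
Kavya free: 10:00-11:10, 11:15-12:00, 14:45-19:45 (invert busy blocks within the working day).
Vera free: 09:00-17:30, 18:20-20:00.
Grace free: 09:20-11:10, 11:50-19:10.
Gita ∩ Kavya: 10:00-11:10, 11:15-12:00, 14:45-19:35.
Gita ∩ Kavya ∩ Vera: 10:00-11:10, 11:15-12:00, 14:45-17:30, 18:20-19:35.
Gita ∩ Kavya ∩ Vera ∩ Grace: 10:00-11:10, 11:50-12:00, 14:45-17:30, 18:20-19:10.
Those are the intersection windows.
The first common window of at least 40 minutes is 10:00-11:10, so the earliest start is 10:00.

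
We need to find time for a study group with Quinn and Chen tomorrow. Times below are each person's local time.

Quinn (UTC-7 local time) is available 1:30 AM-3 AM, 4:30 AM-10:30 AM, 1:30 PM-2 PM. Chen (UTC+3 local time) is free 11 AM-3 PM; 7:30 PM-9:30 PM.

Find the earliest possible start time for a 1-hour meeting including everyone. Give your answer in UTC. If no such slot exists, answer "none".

Quinn in UTC: 08:30-10:00, 11:30-17:30, 20:30-21:00 (add 7h to convert from UTC-7).
Chen in UTC: 08:00-12:00, 16:30-18:30 (subtract 3h to convert from UTC+3).
Quinn ∩ Chen: 08:30-10:00, 11:30-12:00, 16:30-17:30.
The first common window of at least 60 minutes is 08:30-10:00, so the earliest start is 08:30.

08:30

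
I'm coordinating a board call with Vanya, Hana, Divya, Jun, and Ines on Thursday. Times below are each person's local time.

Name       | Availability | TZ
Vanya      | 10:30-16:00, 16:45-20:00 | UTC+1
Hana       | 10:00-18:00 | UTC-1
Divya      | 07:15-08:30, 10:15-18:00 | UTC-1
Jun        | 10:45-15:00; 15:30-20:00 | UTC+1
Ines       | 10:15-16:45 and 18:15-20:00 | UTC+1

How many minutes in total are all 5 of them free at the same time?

Vanya in UTC: 09:30-15:00, 15:45-19:00 (subtract 1h to convert from UTC+1).
Hana in UTC: 11:00-19:00 (add 1h to convert from UTC-1).
Divya in UTC: 08:15-09:30, 11:15-19:00 (add 1h to convert from UTC-1).
Jun in UTC: 09:45-14:00, 14:30-19:00 (subtract 1h to convert from UTC+1).
Ines in UTC: 09:15-15:45, 17:15-19:00 (subtract 1h to convert from UTC+1).
Vanya ∩ Hana: 11:00-15:00, 15:45-19:00.
Vanya ∩ Hana ∩ Divya: 11:15-15:00, 15:45-19:00.
Vanya ∩ Hana ∩ Divya ∩ Jun: 11:15-14:00, 14:30-15:00, 15:45-19:00.
Vanya ∩ Hana ∩ Divya ∩ Jun ∩ Ines: 11:15-14:00, 14:30-15:00, 17:15-19:00.
Summing the common windows: 165 + 30 + 105 = 300 minutes.

300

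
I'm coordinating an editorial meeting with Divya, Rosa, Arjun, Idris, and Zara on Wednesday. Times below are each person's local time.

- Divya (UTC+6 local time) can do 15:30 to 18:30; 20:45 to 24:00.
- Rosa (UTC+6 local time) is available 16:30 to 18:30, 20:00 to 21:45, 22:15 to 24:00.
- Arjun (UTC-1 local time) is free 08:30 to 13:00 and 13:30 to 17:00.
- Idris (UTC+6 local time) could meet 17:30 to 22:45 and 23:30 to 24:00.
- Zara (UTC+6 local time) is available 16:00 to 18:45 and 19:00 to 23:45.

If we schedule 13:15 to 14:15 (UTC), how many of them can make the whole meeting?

2

Divya in UTC: 09:30-12:30, 14:45-18:00 (subtract 6h to convert from UTC+6).
Rosa in UTC: 10:30-12:30, 14:00-15:45, 16:15-18:00 (subtract 6h to convert from UTC+6).
Arjun in UTC: 09:30-14:00, 14:30-18:00 (add 1h to convert from UTC-1).
Idris in UTC: 11:30-16:45, 17:30-18:00 (subtract 6h to convert from UTC+6).
Zara in UTC: 10:00-12:45, 13:00-17:45 (subtract 6h to convert from UTC+6).
Idris and Zara can make the full 13:15-14:15 slot — that's 2.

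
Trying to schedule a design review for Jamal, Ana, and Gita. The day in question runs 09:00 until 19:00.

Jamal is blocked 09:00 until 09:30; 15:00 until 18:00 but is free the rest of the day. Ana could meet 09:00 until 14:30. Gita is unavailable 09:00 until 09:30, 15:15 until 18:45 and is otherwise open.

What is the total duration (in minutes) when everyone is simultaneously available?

300

Jamal free: 09:30-15:00, 18:00-19:00 (invert busy blocks within the working day).
Ana free: 09:00-14:30.
Gita free: 09:30-15:15, 18:45-19:00 (invert busy blocks within the working day).
Jamal ∩ Ana: 09:30-14:30.
Jamal ∩ Ana ∩ Gita: 09:30-14:30.
That's a single block of 300 minutes.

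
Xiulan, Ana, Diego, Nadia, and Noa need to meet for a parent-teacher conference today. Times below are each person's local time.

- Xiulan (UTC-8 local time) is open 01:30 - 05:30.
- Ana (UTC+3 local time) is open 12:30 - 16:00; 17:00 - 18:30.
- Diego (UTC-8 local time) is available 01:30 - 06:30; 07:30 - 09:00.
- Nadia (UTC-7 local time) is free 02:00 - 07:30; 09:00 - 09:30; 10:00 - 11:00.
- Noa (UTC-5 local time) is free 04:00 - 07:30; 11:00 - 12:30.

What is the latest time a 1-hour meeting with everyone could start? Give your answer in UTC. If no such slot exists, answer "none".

Xiulan in UTC: 09:30-13:30 (add 8h to convert from UTC-8).
Ana in UTC: 09:30-13:00, 14:00-15:30 (subtract 3h to convert from UTC+3).
Diego in UTC: 09:30-14:30, 15:30-17:00 (add 8h to convert from UTC-8).
Nadia in UTC: 09:00-14:30, 16:00-16:30, 17:00-18:00 (add 7h to convert from UTC-7).
Noa in UTC: 09:00-12:30, 16:00-17:30 (add 5h to convert from UTC-5).
Xiulan ∩ Ana: 09:30-13:00.
Xiulan ∩ Ana ∩ Diego: 09:30-13:00.
Xiulan ∩ Ana ∩ Diego ∩ Nadia: 09:30-13:00.
Xiulan ∩ Ana ∩ Diego ∩ Nadia ∩ Noa: 09:30-12:30.
The last common window of at least 60 minutes is 09:30-12:30; a 60-minute meeting can start as late as 11:30 and still end by 12:30.

11:30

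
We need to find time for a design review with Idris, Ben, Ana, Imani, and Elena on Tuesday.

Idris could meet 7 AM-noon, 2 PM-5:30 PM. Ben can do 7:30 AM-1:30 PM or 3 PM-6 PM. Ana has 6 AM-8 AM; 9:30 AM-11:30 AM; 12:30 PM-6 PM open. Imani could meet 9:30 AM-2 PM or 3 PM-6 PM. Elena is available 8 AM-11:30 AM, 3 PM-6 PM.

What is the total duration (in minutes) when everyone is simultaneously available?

270

Idris ∩ Ben: 07:30-12:00, 15:00-17:30.
Idris ∩ Ben ∩ Ana: 07:30-08:00, 09:30-11:30, 15:00-17:30.
Idris ∩ Ben ∩ Ana ∩ Imani: 09:30-11:30, 15:00-17:30.
Idris ∩ Ben ∩ Ana ∩ Imani ∩ Elena: 09:30-11:30, 15:00-17:30.
Summing the common windows: 120 + 150 = 270 minutes.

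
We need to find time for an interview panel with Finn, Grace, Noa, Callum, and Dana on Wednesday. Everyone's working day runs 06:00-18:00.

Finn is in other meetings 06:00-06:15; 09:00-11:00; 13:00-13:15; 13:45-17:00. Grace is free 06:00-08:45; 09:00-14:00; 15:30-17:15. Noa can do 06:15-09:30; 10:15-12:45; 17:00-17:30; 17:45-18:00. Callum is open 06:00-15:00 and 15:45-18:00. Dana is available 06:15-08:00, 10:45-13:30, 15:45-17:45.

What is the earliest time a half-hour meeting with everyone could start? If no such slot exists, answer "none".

06:15

Finn free: 06:15-09:00, 11:00-13:00, 13:15-13:45, 17:00-18:00 (invert busy blocks within the working day).
Grace free: 06:00-08:45, 09:00-14:00, 15:30-17:15.
Noa free: 06:15-09:30, 10:15-12:45, 17:00-17:30, 17:45-18:00.
Callum free: 06:00-15:00, 15:45-18:00.
Dana free: 06:15-08:00, 10:45-13:30, 15:45-17:45.
Finn ∩ Grace: 06:15-08:45, 11:00-13:00, 13:15-13:45, 17:00-17:15.
Finn ∩ Grace ∩ Noa: 06:15-08:45, 11:00-12:45, 17:00-17:15.
Finn ∩ Grace ∩ Noa ∩ Callum: 06:15-08:45, 11:00-12:45, 17:00-17:15.
Finn ∩ Grace ∩ Noa ∩ Callum ∩ Dana: 06:15-08:00, 11:00-12:45, 17:00-17:15.
The first common window of at least 30 minutes is 06:15-08:00, so the earliest start is 06:15.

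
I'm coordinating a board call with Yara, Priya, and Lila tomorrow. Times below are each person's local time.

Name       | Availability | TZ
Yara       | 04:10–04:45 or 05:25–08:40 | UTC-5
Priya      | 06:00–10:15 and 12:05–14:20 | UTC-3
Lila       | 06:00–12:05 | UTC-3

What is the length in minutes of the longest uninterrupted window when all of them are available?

Yara in UTC: 09:10-09:45, 10:25-13:40 (add 5h to convert from UTC-5).
Priya in UTC: 09:00-13:15, 15:05-17:20 (add 3h to convert from UTC-3).
Lila in UTC: 09:00-15:05 (add 3h to convert from UTC-3).
Yara ∩ Priya: 09:10-09:45, 10:25-13:15.
Yara ∩ Priya ∩ Lila: 09:10-09:45, 10:25-13:15.
So the common availability across everyone is 09:10-09:45, 10:25-13:15.
The longest is 10:25-13:15 at 170 minutes.

170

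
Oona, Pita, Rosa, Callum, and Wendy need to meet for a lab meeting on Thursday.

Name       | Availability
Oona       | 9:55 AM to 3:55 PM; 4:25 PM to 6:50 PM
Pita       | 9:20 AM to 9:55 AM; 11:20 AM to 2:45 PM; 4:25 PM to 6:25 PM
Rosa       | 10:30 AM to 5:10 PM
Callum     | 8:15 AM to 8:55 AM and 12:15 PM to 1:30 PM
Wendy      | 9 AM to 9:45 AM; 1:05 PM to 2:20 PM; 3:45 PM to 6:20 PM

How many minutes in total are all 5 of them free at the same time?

Oona ∩ Pita: 11:20-14:45, 16:25-18:25.
Oona ∩ Pita ∩ Rosa: 11:20-14:45, 16:25-17:10.
Oona ∩ Pita ∩ Rosa ∩ Callum: 12:15-13:30.
Oona ∩ Pita ∩ Rosa ∩ Callum ∩ Wendy: 13:05-13:30.
That's a single block of 25 minutes.

25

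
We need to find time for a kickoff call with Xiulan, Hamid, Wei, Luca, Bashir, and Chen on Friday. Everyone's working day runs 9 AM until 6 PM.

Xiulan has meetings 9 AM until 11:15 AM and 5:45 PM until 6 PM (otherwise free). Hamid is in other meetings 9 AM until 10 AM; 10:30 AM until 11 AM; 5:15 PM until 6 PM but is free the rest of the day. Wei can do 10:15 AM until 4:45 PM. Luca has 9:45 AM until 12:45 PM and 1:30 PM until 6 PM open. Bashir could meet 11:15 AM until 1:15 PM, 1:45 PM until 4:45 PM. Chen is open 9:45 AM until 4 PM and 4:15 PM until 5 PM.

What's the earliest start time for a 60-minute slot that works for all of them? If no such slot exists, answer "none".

Xiulan free: 11:15-17:45 (invert busy blocks within the working day).
Hamid free: 10:00-10:30, 11:00-17:15 (invert busy blocks within the working day).
Wei free: 10:15-16:45.
Luca free: 09:45-12:45, 13:30-18:00.
Bashir free: 11:15-13:15, 13:45-16:45.
Chen free: 09:45-16:00, 16:15-17:00.
Xiulan ∩ Hamid: 11:15-17:15.
Xiulan ∩ Hamid ∩ Wei: 11:15-16:45.
Xiulan ∩ Hamid ∩ Wei ∩ Luca: 11:15-12:45, 13:30-16:45.
Xiulan ∩ Hamid ∩ Wei ∩ Luca ∩ Bashir: 11:15-12:45, 13:45-16:45.
Xiulan ∩ Hamid ∩ Wei ∩ Luca ∩ Bashir ∩ Chen: 11:15-12:45, 13:45-16:00, 16:15-16:45.
The first common window of at least 60 minutes is 11:15-12:45, so the earliest start is 11:15.

11:15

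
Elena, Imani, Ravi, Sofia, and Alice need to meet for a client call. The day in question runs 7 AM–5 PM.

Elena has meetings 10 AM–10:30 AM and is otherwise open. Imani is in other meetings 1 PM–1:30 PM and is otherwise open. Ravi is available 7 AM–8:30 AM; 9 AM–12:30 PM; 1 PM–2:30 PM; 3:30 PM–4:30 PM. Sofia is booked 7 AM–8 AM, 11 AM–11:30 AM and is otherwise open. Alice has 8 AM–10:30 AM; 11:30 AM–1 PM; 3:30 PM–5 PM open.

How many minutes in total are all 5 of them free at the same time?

210

Elena free: 07:00-10:00, 10:30-17:00 (invert busy blocks within the working day).
Imani free: 07:00-13:00, 13:30-17:00 (invert busy blocks within the working day).
Ravi free: 07:00-08:30, 09:00-12:30, 13:00-14:30, 15:30-16:30.
Sofia free: 08:00-11:00, 11:30-17:00 (invert busy blocks within the working day).
Alice free: 08:00-10:30, 11:30-13:00, 15:30-17:00.
Elena ∩ Imani: 07:00-10:00, 10:30-13:00, 13:30-17:00.
Elena ∩ Imani ∩ Ravi: 07:00-08:30, 09:00-10:00, 10:30-12:30, 13:30-14:30, 15:30-16:30.
Elena ∩ Imani ∩ Ravi ∩ Sofia: 08:00-08:30, 09:00-10:00, 10:30-11:00, 11:30-12:30, 13:30-14:30, 15:30-16:30.
Elena ∩ Imani ∩ Ravi ∩ Sofia ∩ Alice: 08:00-08:30, 09:00-10:00, 11:30-12:30, 15:30-16:30.
Summing the common windows: 30 + 60 + 60 + 60 = 210 minutes.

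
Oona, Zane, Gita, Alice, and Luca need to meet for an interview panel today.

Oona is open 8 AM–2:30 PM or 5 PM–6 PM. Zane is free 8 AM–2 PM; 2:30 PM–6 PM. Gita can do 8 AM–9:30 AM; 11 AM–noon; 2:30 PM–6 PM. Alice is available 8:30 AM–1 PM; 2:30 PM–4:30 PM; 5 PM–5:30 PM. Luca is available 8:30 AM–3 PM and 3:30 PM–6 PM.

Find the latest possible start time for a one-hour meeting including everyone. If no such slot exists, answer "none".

Oona ∩ Zane: 08:00-14:00, 17:00-18:00.
Oona ∩ Zane ∩ Gita: 08:00-09:30, 11:00-12:00, 17:00-18:00.
Oona ∩ Zane ∩ Gita ∩ Alice: 08:30-09:30, 11:00-12:00, 17:00-17:30.
Oona ∩ Zane ∩ Gita ∩ Alice ∩ Luca: 08:30-09:30, 11:00-12:00, 17:00-17:30.
So the common availability across everyone is 08:30-09:30, 11:00-12:00, 17:00-17:30.
The last common window of at least 60 minutes is 11:00-12:00; a 60-minute meeting can start as late as 11:00 and still end by 12:00.

11:00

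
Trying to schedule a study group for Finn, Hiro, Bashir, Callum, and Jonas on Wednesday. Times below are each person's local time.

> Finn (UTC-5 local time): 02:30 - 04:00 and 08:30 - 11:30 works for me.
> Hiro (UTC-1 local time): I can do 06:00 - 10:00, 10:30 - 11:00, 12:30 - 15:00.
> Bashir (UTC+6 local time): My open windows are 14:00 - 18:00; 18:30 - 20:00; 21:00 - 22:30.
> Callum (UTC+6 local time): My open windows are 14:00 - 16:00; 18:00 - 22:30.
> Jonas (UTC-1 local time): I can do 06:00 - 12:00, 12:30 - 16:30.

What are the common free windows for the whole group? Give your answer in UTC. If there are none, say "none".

08:00-09:00, 13:30-14:00, 15:00-16:00

Finn in UTC: 07:30-09:00, 13:30-16:30 (add 5h to convert from UTC-5).
Hiro in UTC: 07:00-11:00, 11:30-12:00, 13:30-16:00 (add 1h to convert from UTC-1).
Bashir in UTC: 08:00-12:00, 12:30-14:00, 15:00-16:30 (subtract 6h to convert from UTC+6).
Callum in UTC: 08:00-10:00, 12:00-16:30 (subtract 6h to convert from UTC+6).
Jonas in UTC: 07:00-13:00, 13:30-17:30 (add 1h to convert from UTC-1).
Finn ∩ Hiro: 07:30-09:00, 13:30-16:00.
Finn ∩ Hiro ∩ Bashir: 08:00-09:00, 13:30-14:00, 15:00-16:00.
Finn ∩ Hiro ∩ Bashir ∩ Callum: 08:00-09:00, 13:30-14:00, 15:00-16:00.
Finn ∩ Hiro ∩ Bashir ∩ Callum ∩ Jonas: 08:00-09:00, 13:30-14:00, 15:00-16:00.
Those are the intersection windows.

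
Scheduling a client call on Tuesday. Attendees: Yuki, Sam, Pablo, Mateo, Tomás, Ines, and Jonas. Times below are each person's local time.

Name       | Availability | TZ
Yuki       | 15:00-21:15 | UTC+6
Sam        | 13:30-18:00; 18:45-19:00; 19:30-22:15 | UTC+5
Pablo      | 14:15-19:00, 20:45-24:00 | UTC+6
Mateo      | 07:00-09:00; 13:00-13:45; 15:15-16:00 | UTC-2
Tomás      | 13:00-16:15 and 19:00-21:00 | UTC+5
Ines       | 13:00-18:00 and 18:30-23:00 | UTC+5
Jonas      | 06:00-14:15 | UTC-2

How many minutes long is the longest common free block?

120

Yuki in UTC: 09:00-15:15 (subtract 6h to convert from UTC+6).
Sam in UTC: 08:30-13:00, 13:45-14:00, 14:30-17:15 (subtract 5h to convert from UTC+5).
Pablo in UTC: 08:15-13:00, 14:45-18:00 (subtract 6h to convert from UTC+6).
Mateo in UTC: 09:00-11:00, 15:00-15:45, 17:15-18:00 (add 2h to convert from UTC-2).
Tomás in UTC: 08:00-11:15, 14:00-16:00 (subtract 5h to convert from UTC+5).
Ines in UTC: 08:00-13:00, 13:30-18:00 (subtract 5h to convert from UTC+5).
Jonas in UTC: 08:00-16:15 (add 2h to convert from UTC-2).
Yuki ∩ Sam: 09:00-13:00, 13:45-14:00, 14:30-15:15.
Yuki ∩ Sam ∩ Pablo: 09:00-13:00, 14:45-15:15.
Yuki ∩ Sam ∩ Pablo ∩ Mateo: 09:00-11:00, 15:00-15:15.
Yuki ∩ Sam ∩ Pablo ∩ Mateo ∩ Tomás: 09:00-11:00, 15:00-15:15.
Yuki ∩ Sam ∩ Pablo ∩ Mateo ∩ Tomás ∩ Ines: 09:00-11:00, 15:00-15:15.
Yuki ∩ Sam ∩ Pablo ∩ Mateo ∩ Tomás ∩ Ines ∩ Jonas: 09:00-11:00, 15:00-15:15.
The longest is 09:00-11:00 at 120 minutes.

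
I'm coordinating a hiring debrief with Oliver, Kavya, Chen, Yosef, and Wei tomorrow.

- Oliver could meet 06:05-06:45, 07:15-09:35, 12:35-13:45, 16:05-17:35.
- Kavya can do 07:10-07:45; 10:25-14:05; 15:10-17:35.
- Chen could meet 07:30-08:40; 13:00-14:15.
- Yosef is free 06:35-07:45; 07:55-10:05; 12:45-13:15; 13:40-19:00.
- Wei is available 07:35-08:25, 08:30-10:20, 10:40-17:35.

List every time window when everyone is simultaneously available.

Oliver ∩ Kavya: 07:15-07:45, 12:35-13:45, 16:05-17:35.
Oliver ∩ Kavya ∩ Chen: 07:30-07:45, 13:00-13:45.
Oliver ∩ Kavya ∩ Chen ∩ Yosef: 07:30-07:45, 13:00-13:15, 13:40-13:45.
Oliver ∩ Kavya ∩ Chen ∩ Yosef ∩ Wei: 07:35-07:45, 13:00-13:15, 13:40-13:45.
So the common availability across everyone is 07:35-07:45, 13:00-13:15, 13:40-13:45.

07:35-07:45, 13:00-13:15, 13:40-13:45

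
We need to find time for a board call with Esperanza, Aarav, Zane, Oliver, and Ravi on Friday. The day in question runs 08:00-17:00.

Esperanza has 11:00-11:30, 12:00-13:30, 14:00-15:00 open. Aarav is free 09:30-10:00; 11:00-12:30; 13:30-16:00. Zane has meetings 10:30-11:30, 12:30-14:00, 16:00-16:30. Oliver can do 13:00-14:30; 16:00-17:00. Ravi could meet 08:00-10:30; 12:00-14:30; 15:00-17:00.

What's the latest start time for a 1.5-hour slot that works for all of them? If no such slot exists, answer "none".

none

Esperanza free: 11:00-11:30, 12:00-13:30, 14:00-15:00.
Aarav free: 09:30-10:00, 11:00-12:30, 13:30-16:00.
Zane free: 08:00-10:30, 11:30-12:30, 14:00-16:00, 16:30-17:00 (invert busy blocks within the working day).
Oliver free: 13:00-14:30, 16:00-17:00.
Ravi free: 08:00-10:30, 12:00-14:30, 15:00-17:00.
Esperanza ∩ Aarav: 11:00-11:30, 12:00-12:30, 14:00-15:00.
Esperanza ∩ Aarav ∩ Zane: 12:00-12:30, 14:00-15:00.
Esperanza ∩ Aarav ∩ Zane ∩ Oliver: 14:00-14:30.
Esperanza ∩ Aarav ∩ Zane ∩ Oliver ∩ Ravi: 14:00-14:30.
No common window is at least 90 minutes long.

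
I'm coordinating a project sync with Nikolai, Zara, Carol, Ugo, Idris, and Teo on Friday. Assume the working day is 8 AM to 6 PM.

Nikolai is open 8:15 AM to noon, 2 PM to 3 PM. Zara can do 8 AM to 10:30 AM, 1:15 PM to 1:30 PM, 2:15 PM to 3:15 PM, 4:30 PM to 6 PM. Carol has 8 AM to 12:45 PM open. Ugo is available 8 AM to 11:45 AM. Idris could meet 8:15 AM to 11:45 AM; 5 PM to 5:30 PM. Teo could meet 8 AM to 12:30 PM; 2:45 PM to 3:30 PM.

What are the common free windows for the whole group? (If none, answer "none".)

08:15-10:30

Nikolai ∩ Zara: 08:15-10:30, 14:15-15:00.
Nikolai ∩ Zara ∩ Carol: 08:15-10:30.
Nikolai ∩ Zara ∩ Carol ∩ Ugo: 08:15-10:30.
Nikolai ∩ Zara ∩ Carol ∩ Ugo ∩ Idris: 08:15-10:30.
Nikolai ∩ Zara ∩ Carol ∩ Ugo ∩ Idris ∩ Teo: 08:15-10:30.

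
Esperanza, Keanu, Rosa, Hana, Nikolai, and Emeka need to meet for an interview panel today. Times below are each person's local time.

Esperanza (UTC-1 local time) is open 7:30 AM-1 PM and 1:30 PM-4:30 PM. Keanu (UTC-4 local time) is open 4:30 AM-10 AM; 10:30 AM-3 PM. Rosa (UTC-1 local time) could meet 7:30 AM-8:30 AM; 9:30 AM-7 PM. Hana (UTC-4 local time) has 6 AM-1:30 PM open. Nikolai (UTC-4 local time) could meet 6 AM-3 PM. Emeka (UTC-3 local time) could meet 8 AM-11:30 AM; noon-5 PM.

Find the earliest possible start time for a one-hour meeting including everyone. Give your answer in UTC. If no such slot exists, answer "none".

Esperanza in UTC: 08:30-14:00, 14:30-17:30 (add 1h to convert from UTC-1).
Keanu in UTC: 08:30-14:00, 14:30-19:00 (add 4h to convert from UTC-4).
Rosa in UTC: 08:30-09:30, 10:30-20:00 (add 1h to convert from UTC-1).
Hana in UTC: 10:00-17:30 (add 4h to convert from UTC-4).
Nikolai in UTC: 10:00-19:00 (add 4h to convert from UTC-4).
Emeka in UTC: 11:00-14:30, 15:00-20:00 (add 3h to convert from UTC-3).
Esperanza ∩ Keanu: 08:30-14:00, 14:30-17:30.
Esperanza ∩ Keanu ∩ Rosa: 08:30-09:30, 10:30-14:00, 14:30-17:30.
Esperanza ∩ Keanu ∩ Rosa ∩ Hana: 10:30-14:00, 14:30-17:30.
Esperanza ∩ Keanu ∩ Rosa ∩ Hana ∩ Nikolai: 10:30-14:00, 14:30-17:30.
Esperanza ∩ Keanu ∩ Rosa ∩ Hana ∩ Nikolai ∩ Emeka: 11:00-14:00, 15:00-17:30.
The first common window of at least 60 minutes is 11:00-14:00, so the earliest start is 11:00.

11:00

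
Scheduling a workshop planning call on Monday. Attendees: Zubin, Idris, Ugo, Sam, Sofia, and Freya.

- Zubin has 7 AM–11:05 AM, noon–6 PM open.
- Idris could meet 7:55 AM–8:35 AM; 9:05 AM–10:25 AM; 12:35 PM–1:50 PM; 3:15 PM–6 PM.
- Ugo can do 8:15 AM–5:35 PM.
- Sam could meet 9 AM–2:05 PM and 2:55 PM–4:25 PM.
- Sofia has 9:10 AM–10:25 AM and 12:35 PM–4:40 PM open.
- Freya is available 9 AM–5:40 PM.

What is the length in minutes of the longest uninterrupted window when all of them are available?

75

Zubin ∩ Idris: 07:55-08:35, 09:05-10:25, 12:35-13:50, 15:15-18:00.
Zubin ∩ Idris ∩ Ugo: 08:15-08:35, 09:05-10:25, 12:35-13:50, 15:15-17:35.
Zubin ∩ Idris ∩ Ugo ∩ Sam: 09:05-10:25, 12:35-13:50, 15:15-16:25.
Zubin ∩ Idris ∩ Ugo ∩ Sam ∩ Sofia: 09:10-10:25, 12:35-13:50, 15:15-16:25.
Zubin ∩ Idris ∩ Ugo ∩ Sam ∩ Sofia ∩ Freya: 09:10-10:25, 12:35-13:50, 15:15-16:25.
So the common availability across everyone is 09:10-10:25, 12:35-13:50, 15:15-16:25.
The longest is 09:10-10:25 at 75 minutes.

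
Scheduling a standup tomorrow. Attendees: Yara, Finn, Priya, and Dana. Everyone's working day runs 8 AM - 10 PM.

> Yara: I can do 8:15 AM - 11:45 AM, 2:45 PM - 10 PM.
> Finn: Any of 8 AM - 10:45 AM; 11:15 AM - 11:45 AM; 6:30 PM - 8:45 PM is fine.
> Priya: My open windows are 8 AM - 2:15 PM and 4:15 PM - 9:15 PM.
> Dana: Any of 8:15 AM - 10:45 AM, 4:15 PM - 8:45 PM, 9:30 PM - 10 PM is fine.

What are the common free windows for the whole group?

08:15-10:45, 18:30-20:45

Yara ∩ Finn: 08:15-10:45, 11:15-11:45, 18:30-20:45.
Yara ∩ Finn ∩ Priya: 08:15-10:45, 11:15-11:45, 18:30-20:45.
Yara ∩ Finn ∩ Priya ∩ Dana: 08:15-10:45, 18:30-20:45.
So the common availability across everyone is 08:15-10:45, 18:30-20:45.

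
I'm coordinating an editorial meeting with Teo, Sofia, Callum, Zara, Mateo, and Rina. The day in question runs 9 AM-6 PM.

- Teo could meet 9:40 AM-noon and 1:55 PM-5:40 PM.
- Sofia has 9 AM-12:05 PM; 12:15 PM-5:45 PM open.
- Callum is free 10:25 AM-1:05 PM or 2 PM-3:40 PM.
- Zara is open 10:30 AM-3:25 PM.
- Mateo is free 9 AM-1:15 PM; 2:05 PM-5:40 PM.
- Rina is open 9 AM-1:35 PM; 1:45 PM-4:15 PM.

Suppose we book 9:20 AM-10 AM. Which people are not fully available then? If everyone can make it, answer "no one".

Callum, Teo, Zara

Teo: not fully free for 09:20-10:00. Sofia: free for 09:20-10:00. Callum: not fully free for 09:20-10:00. Zara: not fully free for 09:20-10:00. Mateo: free for 09:20-10:00. Rina: free for 09:20-10:00.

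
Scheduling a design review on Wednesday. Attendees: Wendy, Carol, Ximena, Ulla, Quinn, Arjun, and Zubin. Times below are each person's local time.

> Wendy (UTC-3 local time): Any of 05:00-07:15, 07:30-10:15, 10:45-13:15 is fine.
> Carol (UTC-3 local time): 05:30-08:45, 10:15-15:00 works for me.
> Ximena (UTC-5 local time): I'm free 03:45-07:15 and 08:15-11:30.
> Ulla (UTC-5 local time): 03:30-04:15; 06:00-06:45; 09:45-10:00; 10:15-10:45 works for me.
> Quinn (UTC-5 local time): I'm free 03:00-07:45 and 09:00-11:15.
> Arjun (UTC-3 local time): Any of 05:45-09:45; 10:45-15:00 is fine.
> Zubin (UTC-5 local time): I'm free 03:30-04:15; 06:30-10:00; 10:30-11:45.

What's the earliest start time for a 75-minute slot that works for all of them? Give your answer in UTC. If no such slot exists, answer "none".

Wendy in UTC: 08:00-10:15, 10:30-13:15, 13:45-16:15 (add 3h to convert from UTC-3).
Carol in UTC: 08:30-11:45, 13:15-18:00 (add 3h to convert from UTC-3).
Ximena in UTC: 08:45-12:15, 13:15-16:30 (add 5h to convert from UTC-5).
Ulla in UTC: 08:30-09:15, 11:00-11:45, 14:45-15:00, 15:15-15:45 (add 5h to convert from UTC-5).
Quinn in UTC: 08:00-12:45, 14:00-16:15 (add 5h to convert from UTC-5).
Arjun in UTC: 08:45-12:45, 13:45-18:00 (add 3h to convert from UTC-3).
Zubin in UTC: 08:30-09:15, 11:30-15:00, 15:30-16:45 (add 5h to convert from UTC-5).
Wendy ∩ Carol: 08:30-10:15, 10:30-11:45, 13:45-16:15.
Wendy ∩ Carol ∩ Ximena: 08:45-10:15, 10:30-11:45, 13:45-16:15.
Wendy ∩ Carol ∩ Ximena ∩ Ulla: 08:45-09:15, 11:00-11:45, 14:45-15:00, 15:15-15:45.
Wendy ∩ Carol ∩ Ximena ∩ Ulla ∩ Quinn: 08:45-09:15, 11:00-11:45, 14:45-15:00, 15:15-15:45.
Wendy ∩ Carol ∩ Ximena ∩ Ulla ∩ Quinn ∩ Arjun: 08:45-09:15, 11:00-11:45, 14:45-15:00, 15:15-15:45.
Wendy ∩ Carol ∩ Ximena ∩ Ulla ∩ Quinn ∩ Arjun ∩ Zubin: 08:45-09:15, 11:30-11:45, 14:45-15:00, 15:30-15:45.
No common window is at least 75 minutes long.

none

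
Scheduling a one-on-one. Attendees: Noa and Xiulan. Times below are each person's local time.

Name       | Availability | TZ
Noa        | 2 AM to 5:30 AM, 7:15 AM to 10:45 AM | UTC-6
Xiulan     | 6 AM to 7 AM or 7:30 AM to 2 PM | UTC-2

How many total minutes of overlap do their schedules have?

345

Noa in UTC: 08:00-11:30, 13:15-16:45 (add 6h to convert from UTC-6).
Xiulan in UTC: 08:00-09:00, 09:30-16:00 (add 2h to convert from UTC-2).
Noa ∩ Xiulan: 08:00-09:00, 09:30-11:30, 13:15-16:00.
Those are the intersection windows.
Summing the common windows: 60 + 120 + 165 = 345 minutes.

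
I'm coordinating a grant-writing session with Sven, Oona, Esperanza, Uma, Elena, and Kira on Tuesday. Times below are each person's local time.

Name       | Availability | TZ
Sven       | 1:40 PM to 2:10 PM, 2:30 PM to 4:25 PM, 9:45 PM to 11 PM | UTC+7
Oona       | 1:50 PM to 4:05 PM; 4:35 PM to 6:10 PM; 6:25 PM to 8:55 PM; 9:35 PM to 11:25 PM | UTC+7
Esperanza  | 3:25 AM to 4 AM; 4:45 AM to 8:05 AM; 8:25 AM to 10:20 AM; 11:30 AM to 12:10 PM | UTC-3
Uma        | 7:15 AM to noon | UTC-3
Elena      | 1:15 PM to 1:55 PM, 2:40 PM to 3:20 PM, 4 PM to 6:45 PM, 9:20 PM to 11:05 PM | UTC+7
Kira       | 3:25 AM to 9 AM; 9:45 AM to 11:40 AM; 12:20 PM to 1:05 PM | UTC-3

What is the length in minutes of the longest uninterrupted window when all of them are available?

0

Sven in UTC: 06:40-07:10, 07:30-09:25, 14:45-16:00 (subtract 7h to convert from UTC+7).
Oona in UTC: 06:50-09:05, 09:35-11:10, 11:25-13:55, 14:35-16:25 (subtract 7h to convert from UTC+7).
Esperanza in UTC: 06:25-07:00, 07:45-11:05, 11:25-13:20, 14:30-15:10 (add 3h to convert from UTC-3).
Uma in UTC: 10:15-15:00 (add 3h to convert from UTC-3).
Elena in UTC: 06:15-06:55, 07:40-08:20, 09:00-11:45, 14:20-16:05 (subtract 7h to convert from UTC+7).
Kira in UTC: 06:25-12:00, 12:45-14:40, 15:20-16:05 (add 3h to convert from UTC-3).
Sven ∩ Oona: 06:50-07:10, 07:30-09:05, 14:45-16:00.
Sven ∩ Oona ∩ Esperanza: 06:50-07:00, 07:45-09:05, 14:45-15:10.
Sven ∩ Oona ∩ Esperanza ∩ Uma: 14:45-15:00.
Sven ∩ Oona ∩ Esperanza ∩ Uma ∩ Elena: 14:45-15:00.
Sven ∩ Oona ∩ Esperanza ∩ Uma ∩ Elena ∩ Kira: ∅.
There is no time when everyone is free.
No common window exists, so the longest block is 0 minutes.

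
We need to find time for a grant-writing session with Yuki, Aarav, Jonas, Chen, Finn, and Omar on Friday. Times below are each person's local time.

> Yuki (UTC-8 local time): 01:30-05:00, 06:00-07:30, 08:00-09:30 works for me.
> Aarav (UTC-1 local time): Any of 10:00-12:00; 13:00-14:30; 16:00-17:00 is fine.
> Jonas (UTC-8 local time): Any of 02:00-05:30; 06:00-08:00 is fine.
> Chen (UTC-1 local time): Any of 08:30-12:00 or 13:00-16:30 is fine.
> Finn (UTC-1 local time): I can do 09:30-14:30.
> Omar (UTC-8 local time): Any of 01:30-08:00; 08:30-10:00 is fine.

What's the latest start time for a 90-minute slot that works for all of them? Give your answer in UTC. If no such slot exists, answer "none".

Yuki in UTC: 09:30-13:00, 14:00-15:30, 16:00-17:30 (add 8h to convert from UTC-8).
Aarav in UTC: 11:00-13:00, 14:00-15:30, 17:00-18:00 (add 1h to convert from UTC-1).
Jonas in UTC: 10:00-13:30, 14:00-16:00 (add 8h to convert from UTC-8).
Chen in UTC: 09:30-13:00, 14:00-17:30 (add 1h to convert from UTC-1).
Finn in UTC: 10:30-15:30 (add 1h to convert from UTC-1).
Omar in UTC: 09:30-16:00, 16:30-18:00 (add 8h to convert from UTC-8).
Yuki ∩ Aarav: 11:00-13:00, 14:00-15:30, 17:00-17:30.
Yuki ∩ Aarav ∩ Jonas: 11:00-13:00, 14:00-15:30.
Yuki ∩ Aarav ∩ Jonas ∩ Chen: 11:00-13:00, 14:00-15:30.
Yuki ∩ Aarav ∩ Jonas ∩ Chen ∩ Finn: 11:00-13:00, 14:00-15:30.
Yuki ∩ Aarav ∩ Jonas ∩ Chen ∩ Finn ∩ Omar: 11:00-13:00, 14:00-15:30.
The last common window of at least 90 minutes is 14:00-15:30; a 90-minute meeting can start as late as 14:00 and still end by 15:30.

14:00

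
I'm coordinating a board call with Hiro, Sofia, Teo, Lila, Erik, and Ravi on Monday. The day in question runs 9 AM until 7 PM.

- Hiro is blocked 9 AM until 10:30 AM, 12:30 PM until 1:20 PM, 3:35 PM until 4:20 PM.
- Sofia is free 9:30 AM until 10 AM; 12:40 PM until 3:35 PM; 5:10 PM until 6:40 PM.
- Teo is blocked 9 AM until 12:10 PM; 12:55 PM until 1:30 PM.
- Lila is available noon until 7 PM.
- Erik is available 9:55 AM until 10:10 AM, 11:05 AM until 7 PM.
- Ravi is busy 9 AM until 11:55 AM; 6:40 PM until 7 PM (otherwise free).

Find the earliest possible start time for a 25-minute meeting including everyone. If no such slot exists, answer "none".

13:30

Hiro free: 10:30-12:30, 13:20-15:35, 16:20-19:00 (invert busy blocks within the working day).
Sofia free: 09:30-10:00, 12:40-15:35, 17:10-18:40.
Teo free: 12:10-12:55, 13:30-19:00 (invert busy blocks within the working day).
Lila free: 12:00-19:00.
Erik free: 09:55-10:10, 11:05-19:00.
Ravi free: 11:55-18:40 (invert busy blocks within the working day).
Hiro ∩ Sofia: 13:20-15:35, 17:10-18:40.
Hiro ∩ Sofia ∩ Teo: 13:30-15:35, 17:10-18:40.
Hiro ∩ Sofia ∩ Teo ∩ Lila: 13:30-15:35, 17:10-18:40.
Hiro ∩ Sofia ∩ Teo ∩ Lila ∩ Erik: 13:30-15:35, 17:10-18:40.
Hiro ∩ Sofia ∩ Teo ∩ Lila ∩ Erik ∩ Ravi: 13:30-15:35, 17:10-18:40.
Those are the intersection windows.
The first common window of at least 25 minutes is 13:30-15:35, so the earliest start is 13:30.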